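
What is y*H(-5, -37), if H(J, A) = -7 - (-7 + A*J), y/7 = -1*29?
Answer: 37555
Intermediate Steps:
y = -203 (y = 7*(-1*29) = 7*(-29) = -203)
H(J, A) = -A*J (H(J, A) = -7 + (7 - A*J) = -A*J)
y*H(-5, -37) = -(-203)*(-37)*(-5) = -203*(-185) = 37555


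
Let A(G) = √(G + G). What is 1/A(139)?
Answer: √278/278 ≈ 0.059976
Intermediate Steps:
A(G) = √2*√G (A(G) = √(2*G) = √2*√G)
1/A(139) = 1/(√2*√139) = 1/(√278) = √278/278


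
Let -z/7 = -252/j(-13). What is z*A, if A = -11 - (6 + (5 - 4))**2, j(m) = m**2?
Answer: -105840/169 ≈ -626.27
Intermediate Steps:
A = -60 (A = -11 - (6 + 1)**2 = -11 - 1*7**2 = -11 - 1*49 = -11 - 49 = -60)
z = 1764/169 (z = -(-1764)/((-13)**2) = -(-1764)/169 = -7*(-252/169) = 1764/169 ≈ 10.438)
z*A = (1764/169)*(-60) = -105840/169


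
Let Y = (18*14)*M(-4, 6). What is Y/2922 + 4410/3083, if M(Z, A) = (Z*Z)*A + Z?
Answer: 14060382/1501421 ≈ 9.3647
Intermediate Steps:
M(Z, A) = Z + A*Z**2 (M(Z, A) = Z**2*A + Z = A*Z**2 + Z = Z + A*Z**2)
Y = 23184 (Y = (18*14)*(-4*(1 + 6*(-4))) = 252*(-4*(1 - 24)) = 252*(-4*(-23)) = 252*92 = 23184)
Y/2922 + 4410/3083 = 23184/2922 + 4410/3083 = 23184*(1/2922) + 4410*(1/3083) = 3864/487 + 4410/3083 = 14060382/1501421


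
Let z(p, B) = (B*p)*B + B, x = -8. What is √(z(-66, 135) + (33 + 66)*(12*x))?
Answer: 3*I*√134691 ≈ 1101.0*I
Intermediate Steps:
z(p, B) = B + p*B² (z(p, B) = p*B² + B = B + p*B²)
√(z(-66, 135) + (33 + 66)*(12*x)) = √(135*(1 + 135*(-66)) + (33 + 66)*(12*(-8))) = √(135*(1 - 8910) + 99*(-96)) = √(135*(-8909) - 9504) = √(-1202715 - 9504) = √(-1212219) = 3*I*√134691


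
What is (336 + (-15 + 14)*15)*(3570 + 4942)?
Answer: 2732352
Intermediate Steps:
(336 + (-15 + 14)*15)*(3570 + 4942) = (336 - 1*15)*8512 = (336 - 15)*8512 = 321*8512 = 2732352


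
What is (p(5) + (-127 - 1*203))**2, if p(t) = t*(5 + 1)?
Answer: 90000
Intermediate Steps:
p(t) = 6*t (p(t) = t*6 = 6*t)
(p(5) + (-127 - 1*203))**2 = (6*5 + (-127 - 1*203))**2 = (30 + (-127 - 203))**2 = (30 - 330)**2 = (-300)**2 = 90000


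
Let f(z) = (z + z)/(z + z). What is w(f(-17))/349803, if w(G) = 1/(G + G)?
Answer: 1/699606 ≈ 1.4294e-6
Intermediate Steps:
f(z) = 1 (f(z) = (2*z)/((2*z)) = (2*z)*(1/(2*z)) = 1)
w(G) = 1/(2*G)
w(f(-17))/349803 = ((½)/1)/349803 = ((½)*1)*(1/349803) = (½)*(1/349803) = 1/699606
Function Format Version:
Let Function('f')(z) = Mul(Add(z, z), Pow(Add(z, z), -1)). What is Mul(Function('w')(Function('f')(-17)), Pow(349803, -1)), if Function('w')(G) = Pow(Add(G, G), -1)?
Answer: Rational(1, 699606) ≈ 1.4294e-6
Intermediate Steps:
Function('f')(z) = 1 (Function('f')(z) = Mul(Mul(2, z), Pow(Mul(2, z), -1)) = Mul(Mul(2, z), Mul(Rational(1, 2), Pow(z, -1))) = 1)
Function('w')(G) = Mul(Rational(1, 2), Pow(G, -1)) (Function('w')(G) = Pow(Mul(2, G), -1) = Mul(Rational(1, 2), Pow(G, -1)))
Mul(Function('w')(Function('f')(-17)), Pow(349803, -1)) = Mul(Mul(Rational(1, 2), Pow(1, -1)), Pow(349803, -1)) = Mul(Mul(Rational(1, 2), 1), Rational(1, 349803)) = Mul(Rational(1, 2), Rational(1, 349803)) = Rational(1, 699606)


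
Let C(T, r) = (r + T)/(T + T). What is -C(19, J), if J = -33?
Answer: 7/19 ≈ 0.36842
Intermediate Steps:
C(T, r) = (T + r)/(2*T) (C(T, r) = (T + r)/((2*T)) = (T + r)*(1/(2*T)) = (T + r)/(2*T))
-C(19, J) = -(19 - 33)/(2*19) = -(-14)/(2*19) = -1*(-7/19) = 7/19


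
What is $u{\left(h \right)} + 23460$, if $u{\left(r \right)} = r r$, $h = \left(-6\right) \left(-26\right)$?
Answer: $47796$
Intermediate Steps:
$h = 156$
$u{\left(r \right)} = r^{2}$
$u{\left(h \right)} + 23460 = 156^{2} + 23460 = 24336 + 23460 = 47796$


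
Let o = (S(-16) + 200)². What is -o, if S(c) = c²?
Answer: -207936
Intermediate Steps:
o = 207936 (o = ((-16)² + 200)² = (256 + 200)² = 456² = 207936)
-o = -1*207936 = -207936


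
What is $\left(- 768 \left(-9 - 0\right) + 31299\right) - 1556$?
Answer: $36655$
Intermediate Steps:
$\left(- 768 \left(-9 - 0\right) + 31299\right) - 1556 = \left(- 768 \left(-9 + 0\right) + 31299\right) - 1556 = \left(\left(-768\right) \left(-9\right) + 31299\right) - 1556 = \left(6912 + 31299\right) - 1556 = 38211 - 1556 = 36655$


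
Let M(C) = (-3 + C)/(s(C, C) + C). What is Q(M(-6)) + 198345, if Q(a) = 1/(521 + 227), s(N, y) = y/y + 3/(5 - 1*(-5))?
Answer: 148362061/748 ≈ 1.9835e+5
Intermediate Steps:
s(N, y) = 13/10 (s(N, y) = 1 + 3/(5 + 5) = 1 + 3/10 = 13/10)
M(C) = (-3 + C)/(13/10 + C)
Q(a) = 1/748
Q(M(-6)) + 198345 = 1/748 + 198345 = 148362061/748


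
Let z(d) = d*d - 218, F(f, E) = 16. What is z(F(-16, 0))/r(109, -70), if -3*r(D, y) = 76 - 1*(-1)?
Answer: -114/77 ≈ -1.4805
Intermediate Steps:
r(D, y) = -77/3 (r(D, y) = -(76 - 1*(-1))/3 = -(76 + 1)/3 = -⅓*77 = -77/3)
z(d) = -218 + d² (z(d) = d² - 218 = -218 + d²)
z(F(-16, 0))/r(109, -70) = (-218 + 16²)/(-77/3) = (-218 + 256)*(-3/77) = 38*(-3/77) = -114/77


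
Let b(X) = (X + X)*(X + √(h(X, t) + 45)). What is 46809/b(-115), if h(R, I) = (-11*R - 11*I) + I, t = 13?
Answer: 15603/8030 + 15603*√295/461725 ≈ 2.5235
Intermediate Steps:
h(R, I) = -11*R - 10*I (h(R, I) = (-11*I - 11*R) + I = -11*R - 10*I)
b(X) = 2*X*(X + √(-85 - 11*X)) (b(X) = (X + X)*(X + √((-11*X - 10*13) + 45)) = (2*X)*(X + √((-11*X - 130) + 45)) = (2*X)*(X + √((-130 - 11*X) + 45)) = (2*X)*(X + √(-85 - 11*X)) = 2*X*(X + √(-85 - 11*X)))
46809/b(-115) = 46809/((2*(-115)*(-115 + √(-85 - 11*(-115))))) = 46809/((2*(-115)*(-115 + √(-85 + 1265)))) = 46809/((2*(-115)*(-115 + √1180))) = 46809/((2*(-115)*(-115 + 2*√295))) = 46809/(26450 - 460*√295)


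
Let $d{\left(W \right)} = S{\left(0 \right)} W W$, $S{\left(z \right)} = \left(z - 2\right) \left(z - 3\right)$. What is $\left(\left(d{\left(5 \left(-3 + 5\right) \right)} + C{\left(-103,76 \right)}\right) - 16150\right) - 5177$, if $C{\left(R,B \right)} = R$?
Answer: $-20830$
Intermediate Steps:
$S{\left(z \right)} = \left(-3 + z\right) \left(-2 + z\right)$ ($S{\left(z \right)} = \left(-2 + z\right) \left(-3 + z\right) = \left(-3 + z\right) \left(-2 + z\right)$)
$d{\left(W \right)} = 6 W^{2}$ ($d{\left(W \right)} = \left(6 + 0^{2} - 0\right) W W = \left(6 + 0 + 0\right) W W = 6 W W = 6 W^{2}$)
$\left(\left(d{\left(5 \left(-3 + 5\right) \right)} + C{\left(-103,76 \right)}\right) - 16150\right) - 5177 = \left(\left(6 \left(5 \left(-3 + 5\right)\right)^{2} - 103\right) - 16150\right) - 5177 = \left(\left(6 \left(5 \cdot 2\right)^{2} - 103\right) - 16150\right) - 5177 = \left(\left(6 \cdot 10^{2} - 103\right) - 16150\right) - 5177 = \left(\left(6 \cdot 100 - 103\right) - 16150\right) - 5177 = \left(\left(600 - 103\right) - 16150\right) - 5177 = \left(497 - 16150\right) - 5177 = -15653 - 5177 = -20830$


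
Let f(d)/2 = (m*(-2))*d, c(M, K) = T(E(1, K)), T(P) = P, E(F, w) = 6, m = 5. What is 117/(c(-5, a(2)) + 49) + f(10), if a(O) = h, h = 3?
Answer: -10883/55 ≈ -197.87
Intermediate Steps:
a(O) = 3
c(M, K) = 6
f(d) = -20*d (f(d) = 2*((5*(-2))*d) = 2*(-10*d) = -20*d)
117/(c(-5, a(2)) + 49) + f(10) = 117/(6 + 49) - 20*10 = 117/55 - 200 = -10883/55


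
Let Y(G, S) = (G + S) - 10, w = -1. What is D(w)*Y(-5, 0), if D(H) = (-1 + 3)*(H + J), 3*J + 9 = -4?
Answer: 160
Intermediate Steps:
J = -13/3 (J = -3 + (⅓)*(-4) = -3 - 4/3 = -13/3 ≈ -4.3333)
D(H) = -26/3 + 2*H (D(H) = (-1 + 3)*(H - 13/3) = 2*(-13/3 + H) = -26/3 + 2*H)
Y(G, S) = -10 + G + S
D(w)*Y(-5, 0) = (-26/3 + 2*(-1))*(-10 - 5 + 0) = (-26/3 - 2)*(-15) = -32/3*(-15) = 160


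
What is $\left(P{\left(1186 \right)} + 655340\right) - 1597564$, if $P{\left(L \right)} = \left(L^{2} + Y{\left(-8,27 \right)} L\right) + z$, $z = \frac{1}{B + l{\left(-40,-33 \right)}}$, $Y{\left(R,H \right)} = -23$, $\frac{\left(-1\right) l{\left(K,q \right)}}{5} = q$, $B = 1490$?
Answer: $\frac{723390571}{1655} \approx 4.3709 \cdot 10^{5}$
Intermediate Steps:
$l{\left(K,q \right)} = - 5 q$
$z = \frac{1}{1655}$ ($z = \frac{1}{1490 - -165} = \frac{1}{1490 + 165} = \frac{1}{1655} \approx 0.00060423$)
$P{\left(L \right)} = \frac{1}{1655} + L^{2} - 23 L$ ($P{\left(L \right)} = \left(L^{2} - 23 L\right) + \frac{1}{1655} = \frac{1}{1655} + L^{2} - 23 L$)
$\left(P{\left(1186 \right)} + 655340\right) - 1597564 = \left(\left(\frac{1}{1655} + 1186^{2} - 27278\right) + 655340\right) - 1597564 = \left(\left(\frac{1}{1655} + 1406596 - 27278\right) + 655340\right) - 1597564 = \left(\frac{2282771291}{1655} + 655340\right) - 1597564 = \frac{3367358991}{1655} - 1597564 = \frac{723390571}{1655}$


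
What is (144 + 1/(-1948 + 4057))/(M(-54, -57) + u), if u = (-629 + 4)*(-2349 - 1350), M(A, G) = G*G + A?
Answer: 303697/4882482630 ≈ 6.2201e-5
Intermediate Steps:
M(A, G) = A + G² (M(A, G) = G² + A = A + G²)
u = 2311875 (u = -625*(-3699) = 2311875)
(144 + 1/(-1948 + 4057))/(M(-54, -57) + u) = (144 + 1/(-1948 + 4057))/((-54 + (-57)²) + 2311875) = (144 + 1/2109)/((-54 + 3249) + 2311875) = (144 + 1/2109)/(3195 + 2311875) = (303697/2109)/2315070 = (303697/2109)*(1/2315070) = 303697/4882482630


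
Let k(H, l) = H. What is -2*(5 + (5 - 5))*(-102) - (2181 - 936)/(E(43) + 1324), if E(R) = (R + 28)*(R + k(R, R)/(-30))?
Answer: 130784790/128257 ≈ 1019.7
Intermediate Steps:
E(R) = 29*R*(28 + R)/30 (E(R) = (R + 28)*(R + R/(-30)) = (28 + R)*(R + R*(-1/30)) = (28 + R)*(R - R/30) = (28 + R)*(29*R/30) = 29*R*(28 + R)/30)
-2*(5 + (5 - 5))*(-102) - (2181 - 936)/(E(43) + 1324) = -2*(5 + (5 - 5))*(-102) - (2181 - 936)/((29/30)*43*(28 + 43) + 1324) = -2*(5 + 0)*(-102) - 1245/((29/30)*43*71 + 1324) = -2*5*(-102) - 1245/(88537/30 + 1324) = -10*(-102) - 1245/128257/30 = 1020 - 1245*30/128257 = 1020 - 1*37350/128257 = 1020 - 37350/128257 = 130784790/128257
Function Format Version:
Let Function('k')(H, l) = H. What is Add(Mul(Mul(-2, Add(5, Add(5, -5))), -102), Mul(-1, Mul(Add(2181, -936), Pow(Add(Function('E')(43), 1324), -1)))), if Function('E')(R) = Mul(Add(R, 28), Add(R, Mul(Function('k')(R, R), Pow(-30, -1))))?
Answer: Rational(130784790, 128257) ≈ 1019.7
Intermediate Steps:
Function('E')(R) = Mul(Rational(29, 30), R, Add(28, R)) (Function('E')(R) = Mul(Add(R, 28), Add(R, Mul(R, Pow(-30, -1)))) = Mul(Add(28, R), Add(R, Mul(R, Rational(-1, 30)))) = Mul(Add(28, R), Add(R, Mul(Rational(-1, 30), R))) = Mul(Add(28, R), Mul(Rational(29, 30), R)) = Mul(Rational(29, 30), R, Add(28, R)))
Add(Mul(Mul(-2, Add(5, Add(5, -5))), -102), Mul(-1, Mul(Add(2181, -936), Pow(Add(Function('E')(43), 1324), -1)))) = Add(Mul(Mul(-2, Add(5, Add(5, -5))), -102), Mul(-1, Mul(Add(2181, -936), Pow(Add(Mul(Rational(29, 30), 43, Add(28, 43)), 1324), -1)))) = Add(Mul(Mul(-2, Add(5, 0)), -102), Mul(-1, Mul(1245, Pow(Add(Mul(Rational(29, 30), 43, 71), 1324), -1)))) = Add(Mul(Mul(-2, 5), -102), Mul(-1, Mul(1245, Pow(Add(Rational(88537, 30), 1324), -1)))) = Add(Mul(-10, -102), Mul(-1, Mul(1245, Pow(Rational(128257, 30), -1)))) = Add(1020, Mul(-1, Mul(1245, Rational(30, 128257)))) = Add(1020, Mul(-1, Rational(37350, 128257))) = Add(1020, Rational(-37350, 128257)) = Rational(130784790, 128257)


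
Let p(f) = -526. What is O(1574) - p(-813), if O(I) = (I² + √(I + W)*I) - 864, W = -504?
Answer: 2477138 + 1574*√1070 ≈ 2.5286e+6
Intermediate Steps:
O(I) = -864 + I² + I*√(-504 + I) (O(I) = (I² + √(I - 504)*I) - 864 = (I² + √(-504 + I)*I) - 864 = (I² + I*√(-504 + I)) - 864 = -864 + I² + I*√(-504 + I))
O(1574) - p(-813) = (-864 + 1574² + 1574*√(-504 + 1574)) - 1*(-526) = (-864 + 2477476 + 1574*√1070) + 526 = (2476612 + 1574*√1070) + 526 = 2477138 + 1574*√1070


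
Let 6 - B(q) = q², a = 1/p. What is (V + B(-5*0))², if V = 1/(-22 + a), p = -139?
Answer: 331786225/9357481 ≈ 35.457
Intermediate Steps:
a = -1/139 (a = 1/(-139) = -1/139 ≈ -0.0071942)
B(q) = 6 - q²
V = -139/3059 (V = 1/(-22 - 1/139) = 1/(-3059/139) = -139/3059 ≈ -0.045440)
(V + B(-5*0))² = (-139/3059 + (6 - (-5*0)²))² = (-139/3059 + (6 - 1*0²))² = (-139/3059 + (6 - 1*0))² = (-139/3059 + (6 + 0))² = (-139/3059 + 6)² = (18215/3059)² = 331786225/9357481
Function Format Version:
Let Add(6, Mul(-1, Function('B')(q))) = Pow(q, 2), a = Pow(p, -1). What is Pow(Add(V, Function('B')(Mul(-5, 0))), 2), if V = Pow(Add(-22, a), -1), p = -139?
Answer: Rational(331786225, 9357481) ≈ 35.457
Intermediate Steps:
a = Rational(-1, 139) (a = Pow(-139, -1) = Rational(-1, 139) ≈ -0.0071942)
Function('B')(q) = Add(6, Mul(-1, Pow(q, 2)))
V = Rational(-139, 3059) (V = Pow(Add(-22, Rational(-1, 139)), -1) = Pow(Rational(-3059, 139), -1) = Rational(-139, 3059) ≈ -0.045440)
Pow(Add(V, Function('B')(Mul(-5, 0))), 2) = Pow(Add(Rational(-139, 3059), Add(6, Mul(-1, Pow(Mul(-5, 0), 2)))), 2) = Pow(Add(Rational(-139, 3059), Add(6, Mul(-1, Pow(0, 2)))), 2) = Pow(Add(Rational(-139, 3059), Add(6, Mul(-1, 0))), 2) = Pow(Add(Rational(-139, 3059), Add(6, 0)), 2) = Pow(Add(Rational(-139, 3059), 6), 2) = Pow(Rational(18215, 3059), 2) = Rational(331786225, 9357481)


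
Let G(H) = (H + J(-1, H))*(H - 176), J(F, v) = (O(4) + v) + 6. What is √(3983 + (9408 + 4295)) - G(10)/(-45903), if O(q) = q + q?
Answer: -5644/45903 + √17686 ≈ 132.87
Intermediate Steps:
O(q) = 2*q
J(F, v) = 14 + v (J(F, v) = (2*4 + v) + 6 = (8 + v) + 6 = 14 + v)
G(H) = (-176 + H)*(14 + 2*H) (G(H) = (H + (14 + H))*(H - 176) = (14 + 2*H)*(-176 + H) = (-176 + H)*(14 + 2*H))
√(3983 + (9408 + 4295)) - G(10)/(-45903) = √(3983 + (9408 + 4295)) - (-2464 - 338*10 + 2*10²)/(-45903) = √(3983 + 13703) - (-2464 - 3380 + 2*100)*(-1)/45903 = √17686 - (-2464 - 3380 + 200)*(-1)/45903 = √17686 - (-5644)*(-1)/45903 = √17686 - 1*5644/45903 = √17686 - 5644/45903 = -5644/45903 + √17686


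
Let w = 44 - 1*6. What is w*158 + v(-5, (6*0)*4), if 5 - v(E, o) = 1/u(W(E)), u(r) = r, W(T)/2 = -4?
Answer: 48073/8 ≈ 6009.1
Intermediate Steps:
W(T) = -8 (W(T) = 2*(-4) = -8)
v(E, o) = 41/8 (v(E, o) = 5 - 1/(-8) = 5 - 1*(-1/8) = 5 + 1/8 = 41/8)
w = 38 (w = 44 - 6 = 38)
w*158 + v(-5, (6*0)*4) = 38*158 + 41/8 = 6004 + 41/8 = 48073/8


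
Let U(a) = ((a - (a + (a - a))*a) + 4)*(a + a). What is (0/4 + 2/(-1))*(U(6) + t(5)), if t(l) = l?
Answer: 614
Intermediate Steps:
U(a) = 2*a*(4 + a - a²) (U(a) = ((a - (a + 0)*a) + 4)*(2*a) = ((a - a*a) + 4)*(2*a) = ((a - a²) + 4)*(2*a) = (4 + a - a²)*(2*a) = 2*a*(4 + a - a²))
(0/4 + 2/(-1))*(U(6) + t(5)) = (0/4 + 2/(-1))*(2*6*(4 + 6 - 1*6²) + 5) = (0*(¼) + 2*(-1))*(2*6*(4 + 6 - 1*36) + 5) = (0 - 2)*(2*6*(4 + 6 - 36) + 5) = -2*(2*6*(-26) + 5) = -2*(-312 + 5) = -2*(-307) = 614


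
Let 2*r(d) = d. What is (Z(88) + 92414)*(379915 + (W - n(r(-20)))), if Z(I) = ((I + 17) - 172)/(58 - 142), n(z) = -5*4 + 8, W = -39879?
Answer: 659934809116/21 ≈ 3.1425e+10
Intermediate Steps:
r(d) = d/2
n(z) = -12 (n(z) = -20 + 8 = -12)
Z(I) = 155/84 - I/84 (Z(I) = ((17 + I) - 172)/(-84) = (-155 + I)*(-1/84) = 155/84 - I/84)
(Z(88) + 92414)*(379915 + (W - n(r(-20)))) = ((155/84 - 1/84*88) + 92414)*(379915 + (-39879 - 1*(-12))) = ((155/84 - 22/21) + 92414)*(379915 + (-39879 + 12)) = (67/84 + 92414)*(379915 - 39867) = (7762843/84)*340048 = 659934809116/21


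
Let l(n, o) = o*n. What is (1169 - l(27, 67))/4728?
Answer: -80/591 ≈ -0.13536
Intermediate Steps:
l(n, o) = n*o
(1169 - l(27, 67))/4728 = (1169 - 27*67)/4728 = (1169 - 1*1809)*(1/4728) = (1169 - 1809)*(1/4728) = -640*1/4728 = -80/591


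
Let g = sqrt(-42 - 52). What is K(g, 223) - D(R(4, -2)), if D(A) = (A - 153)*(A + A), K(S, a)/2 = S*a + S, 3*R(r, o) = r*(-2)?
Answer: -7472/9 + 448*I*sqrt(94) ≈ -830.22 + 4343.5*I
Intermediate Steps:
R(r, o) = -2*r/3 (R(r, o) = (r*(-2))/3 = (-2*r)/3 = -2*r/3)
g = I*sqrt(94) (g = sqrt(-94) = I*sqrt(94) ≈ 9.6954*I)
K(S, a) = 2*S + 2*S*a (K(S, a) = 2*(S*a + S) = 2*(S + S*a) = 2*S + 2*S*a)
D(A) = 2*A*(-153 + A) (D(A) = (-153 + A)*(2*A) = 2*A*(-153 + A))
K(g, 223) - D(R(4, -2)) = 2*(I*sqrt(94))*(1 + 223) - 2*(-2/3*4)*(-153 - 2/3*4) = 2*(I*sqrt(94))*224 - 2*(-8)*(-153 - 8/3)/3 = 448*I*sqrt(94) - 2*(-8)*(-467)/(3*3) = 448*I*sqrt(94) - 1*7472/9 = 448*I*sqrt(94) - 7472/9 = -7472/9 + 448*I*sqrt(94)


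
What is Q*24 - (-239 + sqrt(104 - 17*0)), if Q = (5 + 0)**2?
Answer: 839 - 2*sqrt(26) ≈ 828.80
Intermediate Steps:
Q = 25 (Q = 5**2 = 25)
Q*24 - (-239 + sqrt(104 - 17*0)) = 25*24 - (-239 + sqrt(104 - 17*0)) = 600 - (-239 + sqrt(104 + 0)) = 600 - (-239 + sqrt(104)) = 600 - (-239 + 2*sqrt(26)) = 600 + (239 - 2*sqrt(26)) = 839 - 2*sqrt(26)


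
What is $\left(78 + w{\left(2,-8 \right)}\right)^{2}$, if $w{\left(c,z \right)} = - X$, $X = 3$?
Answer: $5625$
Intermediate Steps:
$w{\left(c,z \right)} = -3$ ($w{\left(c,z \right)} = \left(-1\right) 3 = -3$)
$\left(78 + w{\left(2,-8 \right)}\right)^{2} = \left(78 - 3\right)^{2} = 75^{2} = 5625$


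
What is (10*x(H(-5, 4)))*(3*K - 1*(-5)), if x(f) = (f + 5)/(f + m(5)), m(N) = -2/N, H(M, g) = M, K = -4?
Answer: 0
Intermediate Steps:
x(f) = (5 + f)/(-2/5 + f) (x(f) = (f + 5)/(f - 2/5) = (5 + f)/(f - 2*1/5) = (5 + f)/(f - 2/5) = (5 + f)/(-2/5 + f))
(10*x(H(-5, 4)))*(3*K - 1*(-5)) = (10*(5*(5 - 5)/(-2 + 5*(-5))))*(3*(-4) - 1*(-5)) = (10*(5*0/(-2 - 25)))*(-12 + 5) = (10*(5*0/(-27)))*(-7) = (10*(5*(-1/27)*0))*(-7) = (10*0)*(-7) = 0*(-7) = 0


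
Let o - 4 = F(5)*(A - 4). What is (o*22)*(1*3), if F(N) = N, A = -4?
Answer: -2376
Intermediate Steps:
o = -36 (o = 4 + 5*(-4 - 4) = 4 + 5*(-8) = 4 - 40 = -36)
(o*22)*(1*3) = (-36*22)*(1*3) = -792*3 = -2376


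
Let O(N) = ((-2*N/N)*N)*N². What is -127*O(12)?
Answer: 438912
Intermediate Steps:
O(N) = -2*N³ (O(N) = ((-2*1)*N)*N² = (-2*N)*N² = -2*N³)
-127*O(12) = -(-254)*12³ = -(-254)*1728 = -127*(-3456) = 438912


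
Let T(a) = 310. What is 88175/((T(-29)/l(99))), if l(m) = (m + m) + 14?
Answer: 1869310/31 ≈ 60300.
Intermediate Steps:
l(m) = 14 + 2*m (l(m) = 2*m + 14 = 14 + 2*m)
88175/((T(-29)/l(99))) = 88175/((310/(14 + 2*99))) = 88175/((310/(14 + 198))) = 88175/((310/212)) = 88175/((310*(1/212))) = 88175/(155/106) = 88175*(106/155) = 1869310/31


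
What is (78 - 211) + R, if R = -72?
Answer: -205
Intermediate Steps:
(78 - 211) + R = (78 - 211) - 72 = -133 - 72 = -205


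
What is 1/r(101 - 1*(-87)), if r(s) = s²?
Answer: 1/35344 ≈ 2.8293e-5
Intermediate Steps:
1/r(101 - 1*(-87)) = 1/((101 - 1*(-87))²) = 1/((101 + 87)²) = 1/(188²) = 1/35344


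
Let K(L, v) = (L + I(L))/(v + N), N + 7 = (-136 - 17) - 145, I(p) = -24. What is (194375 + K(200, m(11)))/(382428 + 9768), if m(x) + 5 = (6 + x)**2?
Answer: 4081699/8236116 ≈ 0.49559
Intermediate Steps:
N = -305 (N = -7 + ((-136 - 17) - 145) = -7 + (-153 - 145) = -7 - 298 = -305)
m(x) = -5 + (6 + x)**2
K(L, v) = (-24 + L)/(-305 + v) (K(L, v) = (L - 24)/(v - 305) = (-24 + L)/(-305 + v))
(194375 + K(200, m(11)))/(382428 + 9768) = (194375 + (-24 + 200)/(-305 + (-5 + (6 + 11)**2)))/(382428 + 9768) = (194375 + 176/(-305 + (-5 + 17**2)))/392196 = (194375 + 176/(-305 + (-5 + 289)))*(1/392196) = (194375 + 176/(-305 + 284))*(1/392196) = (194375 + 176/(-21))*(1/392196) = (194375 - 1/21*176)*(1/392196) = (194375 - 176/21)*(1/392196) = (4081699/21)*(1/392196) = 4081699/8236116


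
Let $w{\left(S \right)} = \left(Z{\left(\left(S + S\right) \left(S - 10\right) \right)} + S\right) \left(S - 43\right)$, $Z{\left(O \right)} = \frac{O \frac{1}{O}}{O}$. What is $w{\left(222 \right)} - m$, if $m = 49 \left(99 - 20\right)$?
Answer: $\frac{3376089155}{94128} \approx 35867.0$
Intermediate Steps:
$Z{\left(O \right)} = \frac{1}{O}$ ($Z{\left(O \right)} = 1 \frac{1}{O} = \frac{1}{O}$)
$m = 3871$ ($m = 49 \cdot 79 = 3871$)
$w{\left(S \right)} = \left(-43 + S\right) \left(S + \frac{1}{2 S \left(-10 + S\right)}\right)$ ($w{\left(S \right)} = \left(\frac{1}{\left(S + S\right) \left(S - 10\right)} + S\right) \left(S - 43\right) = \left(\frac{1}{2 S \left(-10 + S\right)} + S\right) \left(-43 + S\right) = \left(S + \frac{1}{2 S \left(-10 + S\right)}\right) \left(-43 + S\right) = \left(-43 + S\right) \left(S + \frac{1}{2 S \left(-10 + S\right)}\right)$)
$w{\left(222 \right)} - m = \frac{-43 + 222 - 106 \cdot 222^{3} + 2 \cdot 222^{4} + 860 \cdot 222^{2}}{2 \cdot 222 \left(-10 + 222\right)} - 3871 = \frac{1}{2} \cdot \frac{1}{222} \cdot \frac{1}{212} \left(-43 + 222 - 1159751088 + 2 \cdot 2428912656 + 860 \cdot 49284\right) - 3871 = \frac{1}{2} \cdot \frac{1}{222} \cdot \frac{1}{212} \left(-43 + 222 - 1159751088 + 4857825312 + 42384240\right) - 3871 = \frac{1}{2} \cdot \frac{1}{222} \cdot \frac{1}{212} \cdot 3740458643 - 3871 = \frac{3740458643}{94128} - 3871 = \frac{3376089155}{94128}$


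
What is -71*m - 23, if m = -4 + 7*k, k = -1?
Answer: 758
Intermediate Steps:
m = -11 (m = -4 + 7*(-1) = -4 - 7 = -11)
-71*m - 23 = -71*(-11) - 23 = 781 - 23 = 758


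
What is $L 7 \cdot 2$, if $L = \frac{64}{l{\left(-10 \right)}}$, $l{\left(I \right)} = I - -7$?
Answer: $- \frac{896}{3} \approx -298.67$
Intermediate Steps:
$l{\left(I \right)} = 7 + I$ ($l{\left(I \right)} = I + 7 = 7 + I$)
$L = - \frac{64}{3}$ ($L = \frac{64}{7 - 10} = \frac{64}{-3} = 64 \left(- \frac{1}{3}\right) = - \frac{64}{3} \approx -21.333$)
$L 7 \cdot 2 = - \frac{64 \cdot 7 \cdot 2}{3} = \left(- \frac{64}{3}\right) 14 = - \frac{896}{3}$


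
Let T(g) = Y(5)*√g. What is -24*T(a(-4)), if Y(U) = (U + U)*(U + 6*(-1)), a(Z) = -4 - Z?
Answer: 0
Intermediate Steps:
Y(U) = 2*U*(-6 + U) (Y(U) = (2*U)*(U - 6) = (2*U)*(-6 + U) = 2*U*(-6 + U))
T(g) = -10*√g (T(g) = (2*5*(-6 + 5))*√g = (2*5*(-1))*√g = -10*√g)
-24*T(a(-4)) = -(-240)*√(-4 - 1*(-4)) = -(-240)*√(-4 + 4) = -(-240)*√0 = -(-240)*0 = -24*0 = 0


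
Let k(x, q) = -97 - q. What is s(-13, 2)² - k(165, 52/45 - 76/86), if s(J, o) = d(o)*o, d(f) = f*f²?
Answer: 683581/1935 ≈ 353.27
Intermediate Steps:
d(f) = f³
s(J, o) = o⁴ (s(J, o) = o³*o = o⁴)
s(-13, 2)² - k(165, 52/45 - 76/86) = (2⁴)² - (-97 - (52/45 - 76/86)) = 16² - (-97 - (52*(1/45) - 76*1/86)) = 256 - (-97 - (52/45 - 38/43)) = 256 - (-97 - 1*526/1935) = 256 - (-97 - 526/1935) = 256 - 1*(-188221/1935) = 256 + 188221/1935 = 683581/1935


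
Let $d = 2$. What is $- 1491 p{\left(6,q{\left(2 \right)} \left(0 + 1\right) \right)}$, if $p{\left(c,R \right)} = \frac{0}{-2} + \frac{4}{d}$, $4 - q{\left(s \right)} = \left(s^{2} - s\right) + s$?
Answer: $-2982$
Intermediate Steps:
$q{\left(s \right)} = 4 - s^{2}$ ($q{\left(s \right)} = 4 - \left(\left(s^{2} - s\right) + s\right) = 4 - s^{2}$)
$p{\left(c,R \right)} = 2$ ($p{\left(c,R \right)} = \frac{0}{-2} + \frac{4}{2} = 0 \left(- \frac{1}{2}\right) + 4 \cdot \frac{1}{2} = 0 + 2 = 2$)
$- 1491 p{\left(6,q{\left(2 \right)} \left(0 + 1\right) \right)} = \left(-1491\right) 2 = -2982$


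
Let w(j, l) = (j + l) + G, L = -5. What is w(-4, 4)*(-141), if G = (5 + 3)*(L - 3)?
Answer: 9024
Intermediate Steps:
G = -64 (G = (5 + 3)*(-5 - 3) = 8*(-8) = -64)
w(j, l) = -64 + j + l (w(j, l) = (j + l) - 64 = -64 + j + l)
w(-4, 4)*(-141) = (-64 - 4 + 4)*(-141) = -64*(-141) = 9024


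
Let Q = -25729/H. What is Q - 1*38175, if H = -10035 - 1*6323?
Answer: -624440921/16358 ≈ -38173.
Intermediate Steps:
H = -16358 (H = -10035 - 6323 = -16358)
Q = 25729/16358 (Q = -25729/(-16358) = -25729*(-1/16358) = 25729/16358 ≈ 1.5729)
Q - 1*38175 = 25729/16358 - 1*38175 = 25729/16358 - 38175 = -624440921/16358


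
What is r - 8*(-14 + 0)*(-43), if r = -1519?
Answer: -6335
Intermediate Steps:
r - 8*(-14 + 0)*(-43) = -1519 - 8*(-14 + 0)*(-43) = -1519 - 8*(-14)*(-43) = -1519 + 112*(-43) = -1519 - 4816 = -6335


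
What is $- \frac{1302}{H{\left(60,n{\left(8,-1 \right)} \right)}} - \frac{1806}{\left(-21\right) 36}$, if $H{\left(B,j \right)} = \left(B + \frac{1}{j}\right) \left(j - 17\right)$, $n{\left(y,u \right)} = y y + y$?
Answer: $\frac{8531773}{4277790} \approx 1.9944$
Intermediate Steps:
$n{\left(y,u \right)} = y + y^{2}$ ($n{\left(y,u \right)} = y^{2} + y = y + y^{2}$)
$H{\left(B,j \right)} = \left(-17 + j\right) \left(B + \frac{1}{j}\right)$ ($H{\left(B,j \right)} = \left(B + \frac{1}{j}\right) \left(-17 + j\right) = \left(-17 + j\right) \left(B + \frac{1}{j}\right)$)
$- \frac{1302}{H{\left(60,n{\left(8,-1 \right)} \right)}} - \frac{1806}{\left(-21\right) 36} = - \frac{1302}{1 - 1020 - \frac{17}{8 \left(1 + 8\right)} + 60 \cdot 8 \left(1 + 8\right)} - \frac{1806}{\left(-21\right) 36} = - \frac{1302}{1 - 1020 - \frac{17}{8 \cdot 9} + 60 \cdot 8 \cdot 9} - \frac{1806}{-756} = - \frac{1302}{1 - 1020 - \frac{17}{72} + 60 \cdot 72} - - \frac{43}{18} = - \frac{1302}{1 - 1020 - \frac{17}{72} + 4320} + \frac{43}{18} = - \frac{1302}{\frac{237655}{72}} + \frac{43}{18} = \left(-1302\right) \frac{72}{237655} + \frac{43}{18} = - \frac{93744}{237655} + \frac{43}{18} = \frac{8531773}{4277790}$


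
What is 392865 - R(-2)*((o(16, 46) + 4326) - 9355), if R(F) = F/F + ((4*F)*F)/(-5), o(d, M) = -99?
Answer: 1907917/5 ≈ 3.8158e+5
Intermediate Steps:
R(F) = 1 - 4*F²/5 (R(F) = 1 + (4*F²)*(-⅕) = 1 - 4*F²/5)
392865 - R(-2)*((o(16, 46) + 4326) - 9355) = 392865 - (1 - ⅘*(-2)²)*((-99 + 4326) - 9355) = 392865 - (1 - ⅘*4)*(4227 - 9355) = 392865 - (1 - 16/5)*(-5128) = 392865 - (-11)*(-5128)/5 = 392865 - 1*56408/5 = 392865 - 56408/5 = 1907917/5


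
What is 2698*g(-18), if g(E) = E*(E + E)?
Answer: 1748304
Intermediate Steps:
g(E) = 2*E**2 (g(E) = E*(2*E) = 2*E**2)
2698*g(-18) = 2698*(2*(-18)**2) = 2698*(2*324) = 2698*648 = 1748304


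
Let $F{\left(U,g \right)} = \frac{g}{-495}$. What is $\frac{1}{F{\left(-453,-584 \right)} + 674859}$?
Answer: $\frac{495}{334055789} \approx 1.4818 \cdot 10^{-6}$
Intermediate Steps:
$F{\left(U,g \right)} = - \frac{g}{495}$ ($F{\left(U,g \right)} = g \left(- \frac{1}{495}\right) = - \frac{g}{495}$)
$\frac{1}{F{\left(-453,-584 \right)} + 674859} = \frac{1}{\left(- \frac{1}{495}\right) \left(-584\right) + 674859} = \frac{1}{\frac{584}{495} + 674859} = \frac{1}{\frac{334055789}{495}} = \frac{495}{334055789}$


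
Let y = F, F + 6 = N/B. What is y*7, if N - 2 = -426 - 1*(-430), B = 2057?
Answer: -86352/2057 ≈ -41.980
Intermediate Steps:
N = 6 (N = 2 + (-426 - 1*(-430)) = 2 + (-426 + 430) = 2 + 4 = 6)
F = -12336/2057 (F = -6 + 6/2057 = -12336/2057 ≈ -5.9971)
y = -12336/2057 ≈ -5.9971
y*7 = -12336/2057*7 = -86352/2057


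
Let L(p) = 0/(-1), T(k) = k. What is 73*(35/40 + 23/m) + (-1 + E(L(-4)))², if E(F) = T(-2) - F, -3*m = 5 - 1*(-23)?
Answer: -5993/56 ≈ -107.02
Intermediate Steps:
m = -28/3 (m = -(5 - 1*(-23))/3 = -(5 + 23)/3 = -⅓*28 = -28/3 ≈ -9.3333)
L(p) = 0 (L(p) = 0*(-1) = 0)
E(F) = -2 - F
73*(35/40 + 23/m) + (-1 + E(L(-4)))² = 73*(35/40 + 23/(-28/3)) + (-1 + (-2 - 1*0))² = 73*(35*(1/40) + 23*(-3/28)) + (-1 + (-2 + 0))² = 73*(7/8 - 69/28) + (-1 - 2)² = 73*(-89/56) + (-3)² = -6497/56 + 9 = -5993/56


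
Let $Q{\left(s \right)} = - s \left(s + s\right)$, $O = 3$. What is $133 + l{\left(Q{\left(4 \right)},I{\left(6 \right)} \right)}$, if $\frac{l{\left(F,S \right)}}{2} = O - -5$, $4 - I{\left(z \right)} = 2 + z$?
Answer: $149$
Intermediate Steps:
$I{\left(z \right)} = 2 - z$ ($I{\left(z \right)} = 4 - \left(2 + z\right) = 2 - z$)
$Q{\left(s \right)} = - 2 s^{2}$ ($Q{\left(s \right)} = - s 2 s = - 2 s^{2}$)
$l{\left(F,S \right)} = 16$ ($l{\left(F,S \right)} = 2 \left(3 - -5\right) = 2 \left(3 + 5\right) = 2 \cdot 8 = 16$)
$133 + l{\left(Q{\left(4 \right)},I{\left(6 \right)} \right)} = 133 + 16 = 149$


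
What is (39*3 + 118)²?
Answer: 55225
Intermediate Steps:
(39*3 + 118)² = (117 + 118)² = 235² = 55225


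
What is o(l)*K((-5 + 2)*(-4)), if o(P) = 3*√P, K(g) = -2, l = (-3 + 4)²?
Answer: -6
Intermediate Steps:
l = 1 (l = 1² = 1)
o(l)*K((-5 + 2)*(-4)) = (3*√1)*(-2) = (3*1)*(-2) = 3*(-2) = -6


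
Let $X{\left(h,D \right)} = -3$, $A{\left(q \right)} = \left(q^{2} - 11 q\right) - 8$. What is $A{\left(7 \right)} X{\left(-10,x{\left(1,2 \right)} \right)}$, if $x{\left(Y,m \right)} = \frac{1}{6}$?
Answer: $108$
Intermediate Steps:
$x{\left(Y,m \right)} = \frac{1}{6}$
$A{\left(q \right)} = -8 + q^{2} - 11 q$
$A{\left(7 \right)} X{\left(-10,x{\left(1,2 \right)} \right)} = \left(-8 + 7^{2} - 77\right) \left(-3\right) = \left(-8 + 49 - 77\right) \left(-3\right) = \left(-36\right) \left(-3\right) = 108$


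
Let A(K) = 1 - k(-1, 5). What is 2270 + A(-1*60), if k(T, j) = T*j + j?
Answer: 2271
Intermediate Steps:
k(T, j) = j + T*j
A(K) = 1 (A(K) = 1 - 5*(1 - 1) = 1 - 5*0 = 1 - 1*0 = 1 + 0 = 1)
2270 + A(-1*60) = 2270 + 1 = 2271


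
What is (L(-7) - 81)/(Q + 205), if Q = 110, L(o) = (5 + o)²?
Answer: -11/45 ≈ -0.24444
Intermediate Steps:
(L(-7) - 81)/(Q + 205) = ((5 - 7)² - 81)/(110 + 205) = ((-2)² - 81)/315 = (4 - 81)*(1/315) = -77*1/315 = -11/45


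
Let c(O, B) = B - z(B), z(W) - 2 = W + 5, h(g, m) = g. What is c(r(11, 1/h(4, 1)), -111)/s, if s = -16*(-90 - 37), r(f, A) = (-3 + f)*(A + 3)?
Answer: -7/2032 ≈ -0.0034449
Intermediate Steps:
z(W) = 7 + W (z(W) = 2 + (W + 5) = 2 + (5 + W) = 7 + W)
r(f, A) = (-3 + f)*(3 + A)
c(O, B) = -7 (c(O, B) = B - (7 + B) = B + (-7 - B) = -7)
s = 2032 (s = -16*(-127) = 2032)
c(r(11, 1/h(4, 1)), -111)/s = -7/2032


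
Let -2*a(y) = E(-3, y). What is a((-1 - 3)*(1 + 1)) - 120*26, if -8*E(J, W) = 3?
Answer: -49917/16 ≈ -3119.8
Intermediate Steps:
E(J, W) = -3/8 (E(J, W) = -⅛*3 = -3/8)
a(y) = 3/16 (a(y) = -½*(-3/8) = 3/16)
a((-1 - 3)*(1 + 1)) - 120*26 = 3/16 - 120*26 = 3/16 - 3120 = -49917/16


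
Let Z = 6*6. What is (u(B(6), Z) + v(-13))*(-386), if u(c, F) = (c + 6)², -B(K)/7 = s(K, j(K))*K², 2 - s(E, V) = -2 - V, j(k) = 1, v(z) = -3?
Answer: -606990018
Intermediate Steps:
s(E, V) = 4 + V (s(E, V) = 2 - (-2 - V) = 2 + (2 + V) = 4 + V)
B(K) = -35*K² (B(K) = -7*(4 + 1)*K² = -35*K²)
Z = 36
u(c, F) = (6 + c)²
(u(B(6), Z) + v(-13))*(-386) = ((6 - 35*6²)² - 3)*(-386) = ((6 - 35*36)² - 3)*(-386) = ((6 - 1260)² - 3)*(-386) = ((-1254)² - 3)*(-386) = (1572516 - 3)*(-386) = 1572513*(-386) = -606990018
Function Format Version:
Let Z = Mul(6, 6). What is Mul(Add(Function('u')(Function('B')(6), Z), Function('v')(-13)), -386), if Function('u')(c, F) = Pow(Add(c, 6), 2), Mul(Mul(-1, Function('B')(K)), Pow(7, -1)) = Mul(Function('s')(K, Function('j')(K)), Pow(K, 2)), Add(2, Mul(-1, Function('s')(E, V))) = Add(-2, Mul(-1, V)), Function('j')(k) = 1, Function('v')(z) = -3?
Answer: -606990018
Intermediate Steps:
Function('s')(E, V) = Add(4, V) (Function('s')(E, V) = Add(2, Mul(-1, Add(-2, Mul(-1, V)))) = Add(2, Add(2, V)) = Add(4, V))
Function('B')(K) = Mul(-35, Pow(K, 2)) (Function('B')(K) = Mul(-7, Mul(Add(4, 1), Pow(K, 2))) = Mul(-7, Mul(5, Pow(K, 2))) = Mul(-35, Pow(K, 2)))
Z = 36
Function('u')(c, F) = Pow(Add(6, c), 2)
Mul(Add(Function('u')(Function('B')(6), Z), Function('v')(-13)), -386) = Mul(Add(Pow(Add(6, Mul(-35, Pow(6, 2))), 2), -3), -386) = Mul(Add(Pow(Add(6, Mul(-35, 36)), 2), -3), -386) = Mul(Add(Pow(Add(6, -1260), 2), -3), -386) = Mul(Add(Pow(-1254, 2), -3), -386) = Mul(Add(1572516, -3), -386) = Mul(1572513, -386) = -606990018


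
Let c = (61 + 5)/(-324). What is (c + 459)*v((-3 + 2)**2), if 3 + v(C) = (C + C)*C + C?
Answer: 0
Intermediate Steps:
c = -11/54 (c = 66*(-1/324) = -11/54 ≈ -0.20370)
v(C) = -3 + C + 2*C**2 (v(C) = -3 + ((C + C)*C + C) = -3 + ((2*C)*C + C) = -3 + (2*C**2 + C) = -3 + (C + 2*C**2) = -3 + C + 2*C**2)
(c + 459)*v((-3 + 2)**2) = (-11/54 + 459)*(-3 + (-3 + 2)**2 + 2*((-3 + 2)**2)**2) = 24775*(-3 + (-1)**2 + 2*((-1)**2)**2)/54 = 24775*(-3 + 1 + 2*1**2)/54 = 24775*(-3 + 1 + 2*1)/54 = 24775*(-3 + 1 + 2)/54 = (24775/54)*0 = 0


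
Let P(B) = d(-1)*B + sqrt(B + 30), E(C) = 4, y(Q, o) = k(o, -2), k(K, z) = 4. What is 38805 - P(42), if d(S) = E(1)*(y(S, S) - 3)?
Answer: 38637 - 6*sqrt(2) ≈ 38629.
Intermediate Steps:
y(Q, o) = 4
d(S) = 4 (d(S) = 4*(4 - 3) = 4*1 = 4)
P(B) = sqrt(30 + B) + 4*B (P(B) = 4*B + sqrt(B + 30) = 4*B + sqrt(30 + B) = sqrt(30 + B) + 4*B)
38805 - P(42) = 38805 - (sqrt(30 + 42) + 4*42) = 38805 - (sqrt(72) + 168) = 38805 - (6*sqrt(2) + 168) = 38805 - (168 + 6*sqrt(2)) = 38805 + (-168 - 6*sqrt(2)) = 38637 - 6*sqrt(2)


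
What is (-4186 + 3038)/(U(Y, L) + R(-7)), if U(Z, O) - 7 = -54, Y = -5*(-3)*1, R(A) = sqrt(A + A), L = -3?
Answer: 53956/2223 + 1148*I*sqrt(14)/2223 ≈ 24.272 + 1.9323*I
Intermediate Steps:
R(A) = sqrt(2)*sqrt(A) (R(A) = sqrt(2*A) = sqrt(2)*sqrt(A))
Y = 15 (Y = 15*1 = 15)
U(Z, O) = -47 (U(Z, O) = 7 - 54 = -47)
(-4186 + 3038)/(U(Y, L) + R(-7)) = (-4186 + 3038)/(-47 + sqrt(2)*sqrt(-7)) = -1148/(-47 + sqrt(2)*(I*sqrt(7))) = -1148/(-47 + I*sqrt(14))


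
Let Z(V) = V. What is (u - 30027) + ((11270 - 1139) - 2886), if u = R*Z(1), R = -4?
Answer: -22786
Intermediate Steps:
u = -4 (u = -4*1 = -4)
(u - 30027) + ((11270 - 1139) - 2886) = (-4 - 30027) + ((11270 - 1139) - 2886) = -30031 + (10131 - 2886) = -30031 + 7245 = -22786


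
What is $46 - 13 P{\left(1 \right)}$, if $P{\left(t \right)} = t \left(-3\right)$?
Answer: $85$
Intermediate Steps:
$P{\left(t \right)} = - 3 t$
$46 - 13 P{\left(1 \right)} = 46 - 13 \left(\left(-3\right) 1\right) = 46 - -39 = 46 + 39 = 85$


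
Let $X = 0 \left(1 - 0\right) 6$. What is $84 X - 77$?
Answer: $-77$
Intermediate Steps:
$X = 0$ ($X = 0 \left(1 + 0\right) 6 = 0 \cdot 1 \cdot 6 = 0 \cdot 6 = 0$)
$84 X - 77 = 84 \cdot 0 - 77 = 0 - 77 = -77$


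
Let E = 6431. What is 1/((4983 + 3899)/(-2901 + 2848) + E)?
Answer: 53/331961 ≈ 0.00015966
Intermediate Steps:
1/((4983 + 3899)/(-2901 + 2848) + E) = 1/((4983 + 3899)/(-2901 + 2848) + 6431) = 1/(8882/(-53) + 6431) = 1/(8882*(-1/53) + 6431) = 1/(-8882/53 + 6431) = 1/(331961/53) = 53/331961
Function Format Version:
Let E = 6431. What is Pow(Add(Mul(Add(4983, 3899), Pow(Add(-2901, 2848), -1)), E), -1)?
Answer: Rational(53, 331961) ≈ 0.00015966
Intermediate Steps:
Pow(Add(Mul(Add(4983, 3899), Pow(Add(-2901, 2848), -1)), E), -1) = Pow(Add(Mul(Add(4983, 3899), Pow(Add(-2901, 2848), -1)), 6431), -1) = Pow(Add(Mul(8882, Pow(-53, -1)), 6431), -1) = Pow(Add(Mul(8882, Rational(-1, 53)), 6431), -1) = Pow(Add(Rational(-8882, 53), 6431), -1) = Pow(Rational(331961, 53), -1) = Rational(53, 331961)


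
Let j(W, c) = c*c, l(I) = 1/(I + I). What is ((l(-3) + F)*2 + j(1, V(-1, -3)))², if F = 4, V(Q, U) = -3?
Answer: 2500/9 ≈ 277.78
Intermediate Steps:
l(I) = 1/(2*I)
j(W, c) = c²
((l(-3) + F)*2 + j(1, V(-1, -3)))² = (((½)/(-3) + 4)*2 + (-3)²)² = (((½)*(-⅓) + 4)*2 + 9)² = ((-⅙ + 4)*2 + 9)² = ((23/6)*2 + 9)² = (23/3 + 9)² = (50/3)² = 2500/9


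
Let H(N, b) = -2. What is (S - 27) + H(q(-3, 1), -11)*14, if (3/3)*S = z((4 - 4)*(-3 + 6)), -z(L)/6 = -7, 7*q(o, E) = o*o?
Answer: -13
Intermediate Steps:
q(o, E) = o²/7 (q(o, E) = (o*o)/7 = o²/7)
z(L) = 42 (z(L) = -6*(-7) = 42)
S = 42
(S - 27) + H(q(-3, 1), -11)*14 = (42 - 27) - 2*14 = 15 - 28 = -13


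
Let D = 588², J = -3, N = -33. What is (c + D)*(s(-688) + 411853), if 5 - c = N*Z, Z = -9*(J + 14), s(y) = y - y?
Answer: 141052239146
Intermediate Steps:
s(y) = 0
D = 345744
Z = -99 (Z = -9*(-3 + 14) = -9*11 = -99)
c = -3262 (c = 5 - (-33)*(-99) = 5 - 1*3267 = 5 - 3267 = -3262)
(c + D)*(s(-688) + 411853) = (-3262 + 345744)*(0 + 411853) = 342482*411853 = 141052239146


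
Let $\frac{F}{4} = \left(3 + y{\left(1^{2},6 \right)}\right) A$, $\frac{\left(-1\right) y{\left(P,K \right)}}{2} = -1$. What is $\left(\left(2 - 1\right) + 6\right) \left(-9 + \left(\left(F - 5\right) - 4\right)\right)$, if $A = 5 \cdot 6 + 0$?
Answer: $4074$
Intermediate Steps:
$y{\left(P,K \right)} = 2$ ($y{\left(P,K \right)} = \left(-2\right) \left(-1\right) = 2$)
$A = 30$ ($A = 30 + 0 = 30$)
$F = 600$ ($F = 4 \left(3 + 2\right) 30 = 4 \cdot 5 \cdot 30 = 4 \cdot 150 = 600$)
$\left(\left(2 - 1\right) + 6\right) \left(-9 + \left(\left(F - 5\right) - 4\right)\right) = \left(\left(2 - 1\right) + 6\right) \left(-9 + \left(\left(600 - 5\right) - 4\right)\right) = \left(1 + 6\right) \left(-9 + \left(\left(600 - 5\right) - 4\right)\right) = 7 \left(-9 + \left(595 - 4\right)\right) = 7 \left(-9 + 591\right) = 7 \cdot 582 = 4074$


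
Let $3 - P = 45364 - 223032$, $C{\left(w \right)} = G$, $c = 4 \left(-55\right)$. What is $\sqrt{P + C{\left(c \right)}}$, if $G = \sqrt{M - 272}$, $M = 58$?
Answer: $\sqrt{177671 + i \sqrt{214}} \approx 421.51 + 0.017 i$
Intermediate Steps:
$c = -220$
$G = i \sqrt{214}$ ($G = \sqrt{58 - 272} = \sqrt{-214} = i \sqrt{214} \approx 14.629 i$)
$C{\left(w \right)} = i \sqrt{214}$
$P = 177671$ ($P = 3 - \left(45364 - 223032\right) = 3 - -177668 = 3 + 177668 = 177671$)
$\sqrt{P + C{\left(c \right)}} = \sqrt{177671 + i \sqrt{214}}$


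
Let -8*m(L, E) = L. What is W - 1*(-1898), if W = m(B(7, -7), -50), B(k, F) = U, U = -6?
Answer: 7595/4 ≈ 1898.8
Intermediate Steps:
B(k, F) = -6
m(L, E) = -L/8
W = ¾ (W = -⅛*(-6) = ¾ ≈ 0.75000)
W - 1*(-1898) = ¾ - 1*(-1898) = ¾ + 1898 = 7595/4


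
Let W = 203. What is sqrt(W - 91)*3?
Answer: 12*sqrt(7) ≈ 31.749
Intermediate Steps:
sqrt(W - 91)*3 = sqrt(203 - 91)*3 = sqrt(112)*3 = (4*sqrt(7))*3 = 12*sqrt(7)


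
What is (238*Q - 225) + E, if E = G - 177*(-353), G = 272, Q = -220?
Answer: 10168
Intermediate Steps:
E = 62753 (E = 272 - 177*(-353) = 272 + 62481 = 62753)
(238*Q - 225) + E = (238*(-220) - 225) + 62753 = (-52360 - 225) + 62753 = -52585 + 62753 = 10168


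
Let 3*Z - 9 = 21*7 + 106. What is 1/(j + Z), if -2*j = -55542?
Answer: 3/83575 ≈ 3.5896e-5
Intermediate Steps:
j = 27771 (j = -1/2*(-55542) = 27771)
Z = 262/3 (Z = 3 + (21*7 + 106)/3 = 3 + (147 + 106)/3 = 3 + (1/3)*253 = 3 + 253/3 = 262/3 ≈ 87.333)
1/(j + Z) = 1/(27771 + 262/3) = 1/(83575/3) = 3/83575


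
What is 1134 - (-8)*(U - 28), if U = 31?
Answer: 1158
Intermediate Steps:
1134 - (-8)*(U - 28) = 1134 - (-8)*(31 - 28) = 1134 - (-8)*3 = 1134 - 1*(-24) = 1134 + 24 = 1158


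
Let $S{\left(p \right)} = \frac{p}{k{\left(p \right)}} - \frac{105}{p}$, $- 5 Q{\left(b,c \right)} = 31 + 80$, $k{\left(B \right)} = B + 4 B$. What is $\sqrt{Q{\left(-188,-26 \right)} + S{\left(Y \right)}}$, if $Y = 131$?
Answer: $\frac{i \sqrt{391297}}{131} \approx 4.7751 i$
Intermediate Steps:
$k{\left(B \right)} = 5 B$
$Q{\left(b,c \right)} = - \frac{111}{5}$ ($Q{\left(b,c \right)} = - \frac{31 + 80}{5} = \left(- \frac{1}{5}\right) 111 = - \frac{111}{5}$)
$S{\left(p \right)} = \frac{1}{5} - \frac{105}{p}$ ($S{\left(p \right)} = \frac{p}{5 p} - \frac{105}{p} = p \frac{1}{5 p} - \frac{105}{p} = \frac{1}{5} - \frac{105}{p}$)
$\sqrt{Q{\left(-188,-26 \right)} + S{\left(Y \right)}} = \sqrt{- \frac{111}{5} + \frac{-525 + 131}{5 \cdot 131}} = \sqrt{- \frac{111}{5} + \frac{1}{5} \cdot \frac{1}{131} \left(-394\right)} = \sqrt{- \frac{111}{5} - \frac{394}{655}} = \sqrt{- \frac{2987}{131}} = \frac{i \sqrt{391297}}{131}$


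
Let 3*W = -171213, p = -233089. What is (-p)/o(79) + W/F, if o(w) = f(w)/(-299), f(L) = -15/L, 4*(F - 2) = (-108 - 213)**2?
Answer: 567366693250921/1545735 ≈ 3.6705e+8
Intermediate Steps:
F = 103049/4 (F = 2 + (-108 - 213)**2/4 = 2 + (1/4)*(-321)**2 = 2 + (1/4)*103041 = 2 + 103041/4 = 103049/4 ≈ 25762.)
o(w) = 15/(299*w) (o(w) = -15/w/(-299) = -15/w*(-1/299) = 15/(299*w))
W = -57071 (W = (1/3)*(-171213) = -57071)
(-p)/o(79) + W/F = (-1*(-233089))/(((15/299)/79)) - 57071/103049/4 = 233089/(((15/299)*(1/79))) - 57071*4/103049 = 233089/(15/23621) - 228284/103049 = 233089*(23621/15) - 228284/103049 = 5505795269/15 - 228284/103049 = 567366693250921/1545735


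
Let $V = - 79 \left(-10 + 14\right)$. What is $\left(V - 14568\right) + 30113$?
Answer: $15229$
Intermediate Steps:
$V = -316$ ($V = \left(-79\right) 4 = -316$)
$\left(V - 14568\right) + 30113 = \left(-316 - 14568\right) + 30113 = -14884 + 30113 = 15229$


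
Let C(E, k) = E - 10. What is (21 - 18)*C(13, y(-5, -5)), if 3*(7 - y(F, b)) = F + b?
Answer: 9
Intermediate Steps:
y(F, b) = 7 - F/3 - b/3 (y(F, b) = 7 - (F + b)/3 = 7 + (-F/3 - b/3) = 7 - F/3 - b/3)
C(E, k) = -10 + E
(21 - 18)*C(13, y(-5, -5)) = (21 - 18)*(-10 + 13) = 3*3 = 9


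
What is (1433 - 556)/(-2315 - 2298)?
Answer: -877/4613 ≈ -0.19011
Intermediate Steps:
(1433 - 556)/(-2315 - 2298) = 877/(-4613) = 877*(-1/4613) = -877/4613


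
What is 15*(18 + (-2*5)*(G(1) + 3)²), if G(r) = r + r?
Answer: -3480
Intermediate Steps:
G(r) = 2*r
15*(18 + (-2*5)*(G(1) + 3)²) = 15*(18 + (-2*5)*(2*1 + 3)²) = 15*(18 - 10*(2 + 3)²) = 15*(18 - 10*5²) = 15*(18 - 10*25) = 15*(18 - 250) = 15*(-232) = -3480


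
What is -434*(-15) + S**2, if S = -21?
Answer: 6951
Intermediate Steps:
-434*(-15) + S**2 = -434*(-15) + (-21)**2 = 6510 + 441 = 6951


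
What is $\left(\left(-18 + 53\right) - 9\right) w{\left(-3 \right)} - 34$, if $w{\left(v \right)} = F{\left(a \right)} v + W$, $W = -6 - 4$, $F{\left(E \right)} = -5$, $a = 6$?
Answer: $96$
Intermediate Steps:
$W = -10$ ($W = -6 - 4 = -10$)
$w{\left(v \right)} = -10 - 5 v$ ($w{\left(v \right)} = - 5 v - 10 = -10 - 5 v$)
$\left(\left(-18 + 53\right) - 9\right) w{\left(-3 \right)} - 34 = \left(\left(-18 + 53\right) - 9\right) \left(-10 - -15\right) - 34 = \left(35 - 9\right) \left(-10 + 15\right) - 34 = 26 \cdot 5 - 34 = 130 - 34 = 96$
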